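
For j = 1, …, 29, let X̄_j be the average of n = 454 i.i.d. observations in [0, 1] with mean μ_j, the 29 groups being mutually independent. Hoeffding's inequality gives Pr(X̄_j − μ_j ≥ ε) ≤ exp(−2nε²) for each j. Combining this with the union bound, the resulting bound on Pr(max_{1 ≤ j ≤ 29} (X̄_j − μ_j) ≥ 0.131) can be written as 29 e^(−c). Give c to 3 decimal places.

Union bound over the 29 events: Pr(max_{1 ≤ j ≤ 29} (X̄_j − μ_j) ≥ 0.131) ≤ 29·exp(−2nε²) = 29 exp(−2·454·0.131²).
So c = 2·454·0.131² = 15.5822.

15.582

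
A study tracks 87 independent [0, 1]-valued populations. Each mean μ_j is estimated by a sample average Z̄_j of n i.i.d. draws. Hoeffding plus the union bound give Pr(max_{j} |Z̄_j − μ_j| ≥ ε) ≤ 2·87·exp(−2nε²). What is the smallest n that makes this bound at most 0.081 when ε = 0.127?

Need 2·87·exp(−2nε²) ≤ 0.081, i.e. exp(−2nε²) ≤ 0.081/174.
So 2nε² ≥ ln(174/0.081) = 7.672361.
Hence n ≥ 7.672361/(2·0.127²) = 237.844.
The smallest integer n is 238.

238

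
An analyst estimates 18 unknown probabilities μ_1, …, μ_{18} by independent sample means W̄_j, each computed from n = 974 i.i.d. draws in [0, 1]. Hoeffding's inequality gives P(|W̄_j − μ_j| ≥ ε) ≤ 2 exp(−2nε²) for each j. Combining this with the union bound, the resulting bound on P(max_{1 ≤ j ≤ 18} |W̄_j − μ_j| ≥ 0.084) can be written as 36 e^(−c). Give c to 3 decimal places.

Union bound over the 18 events: P(max_{1 ≤ j ≤ 18} |W̄_j − μ_j| ≥ 0.084) ≤ 18·2·exp(−2nε²) = 36 exp(−2·974·0.084²).
So c = 2·974·0.084² = 13.7451.

13.745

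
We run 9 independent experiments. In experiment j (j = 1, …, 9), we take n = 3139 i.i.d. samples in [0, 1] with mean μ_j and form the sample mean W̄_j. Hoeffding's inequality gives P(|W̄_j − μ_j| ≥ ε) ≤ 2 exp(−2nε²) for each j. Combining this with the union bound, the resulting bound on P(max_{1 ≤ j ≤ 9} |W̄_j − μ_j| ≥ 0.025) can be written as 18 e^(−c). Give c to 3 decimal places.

3.924

Union bound over the 9 events: P(max_{1 ≤ j ≤ 9} |W̄_j − μ_j| ≥ 0.025) ≤ 9·2·exp(−2nε²) = 18 exp(−2·3139·0.025²).
So c = 2·3139·0.025² = 3.9238.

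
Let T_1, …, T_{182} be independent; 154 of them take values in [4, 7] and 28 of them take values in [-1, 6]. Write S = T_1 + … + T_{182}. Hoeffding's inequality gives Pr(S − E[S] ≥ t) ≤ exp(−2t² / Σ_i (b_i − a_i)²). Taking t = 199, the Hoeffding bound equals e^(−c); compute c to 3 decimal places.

Σ(b_i − a_i)² = 154·3² + 28·7² = 2758.
c = 2t² / 2758 = 2·199² / 2758 = 28.7172.

28.717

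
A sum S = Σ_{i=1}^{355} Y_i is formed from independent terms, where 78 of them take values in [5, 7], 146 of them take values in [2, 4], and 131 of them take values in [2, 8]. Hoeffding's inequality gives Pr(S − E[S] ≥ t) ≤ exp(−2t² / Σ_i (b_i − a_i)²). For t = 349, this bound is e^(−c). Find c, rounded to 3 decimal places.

Σ(b_i − a_i)² = 78·2² + 146·2² + 131·6² = 5612.
c = 2t² / 5612 = 2·349² / 5612 = 43.4073.

43.407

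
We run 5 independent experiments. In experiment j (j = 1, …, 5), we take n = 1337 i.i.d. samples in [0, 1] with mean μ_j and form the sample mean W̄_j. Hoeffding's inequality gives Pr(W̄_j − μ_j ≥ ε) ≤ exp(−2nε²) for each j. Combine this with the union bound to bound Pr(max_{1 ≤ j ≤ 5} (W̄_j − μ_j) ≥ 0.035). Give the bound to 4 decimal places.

0.1890

Per-experiment Hoeffding bound: exp(−2·1337·0.035²) = exp(−3.27565) = 0.037792.
Union bound over 5 events: 5·0.037792 = 0.18896.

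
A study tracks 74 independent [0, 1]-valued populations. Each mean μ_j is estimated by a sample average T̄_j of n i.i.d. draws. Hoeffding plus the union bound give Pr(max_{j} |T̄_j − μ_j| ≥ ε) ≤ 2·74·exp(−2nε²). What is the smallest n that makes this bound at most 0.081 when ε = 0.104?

348

Need 2·74·exp(−2nε²) ≤ 0.081, i.e. exp(−2nε²) ≤ 0.081/148.
So 2nε² ≥ ln(148/0.081) = 7.510518.
Hence n ≥ 7.510518/(2·0.104²) = 347.195.
The smallest integer n is 348.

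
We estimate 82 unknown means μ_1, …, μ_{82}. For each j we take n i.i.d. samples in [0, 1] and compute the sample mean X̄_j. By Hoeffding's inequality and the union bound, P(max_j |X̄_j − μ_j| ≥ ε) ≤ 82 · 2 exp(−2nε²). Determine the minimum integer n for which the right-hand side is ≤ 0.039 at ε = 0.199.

Need 2·82·exp(−2nε²) ≤ 0.039, i.e. exp(−2nε²) ≤ 0.039/164.
So 2nε² ≥ ln(164/0.039) = 8.344060.
Hence n ≥ 8.344060/(2·0.199²) = 105.352.
The smallest integer n is 106.

106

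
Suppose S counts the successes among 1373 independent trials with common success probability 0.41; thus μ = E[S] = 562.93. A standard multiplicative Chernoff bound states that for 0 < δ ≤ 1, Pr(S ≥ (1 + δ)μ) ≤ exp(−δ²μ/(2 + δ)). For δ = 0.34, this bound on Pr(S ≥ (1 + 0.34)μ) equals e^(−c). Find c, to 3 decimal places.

c = δ²μ/(2 + δ) = 0.34²·562.93/(2 + 0.34) = 27.8097.

27.810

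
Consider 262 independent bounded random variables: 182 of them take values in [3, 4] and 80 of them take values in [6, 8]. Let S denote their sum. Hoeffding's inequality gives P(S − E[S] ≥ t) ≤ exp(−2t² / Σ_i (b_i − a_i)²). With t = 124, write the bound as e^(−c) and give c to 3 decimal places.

61.259

Σ(b_i − a_i)² = 182·1² + 80·2² = 502.
c = 2t² / 502 = 2·124² / 502 = 61.2590.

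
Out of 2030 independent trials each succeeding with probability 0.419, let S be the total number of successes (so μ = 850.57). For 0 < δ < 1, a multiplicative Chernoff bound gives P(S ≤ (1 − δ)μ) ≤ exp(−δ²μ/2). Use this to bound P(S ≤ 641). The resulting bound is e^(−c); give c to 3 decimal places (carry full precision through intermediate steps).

Write 641 = (1 − δ)μ, so δ = 1 − 641/850.57 = 0.2463877…
Then the exponent is δ²μ/2 = (μ − 641)²/(2μ) = 25.817737.

25.818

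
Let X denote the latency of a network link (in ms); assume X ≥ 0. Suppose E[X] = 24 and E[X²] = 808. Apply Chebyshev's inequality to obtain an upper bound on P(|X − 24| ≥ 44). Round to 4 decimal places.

Var(X) = E[X²] − (E[X])² = 808 − 576 = 232.
Chebyshev's inequality: P(|X − μ| ≥ t) ≤ Var(X)/t² = 232/1936 = 0.1198.

0.1198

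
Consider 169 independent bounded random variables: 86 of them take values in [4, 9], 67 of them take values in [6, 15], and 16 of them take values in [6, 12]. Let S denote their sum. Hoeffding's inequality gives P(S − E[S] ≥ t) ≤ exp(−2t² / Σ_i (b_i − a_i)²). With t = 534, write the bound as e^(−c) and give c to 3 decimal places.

Σ(b_i − a_i)² = 86·5² + 67·9² + 16·6² = 8153.
c = 2t² / 8153 = 2·534² / 8153 = 69.9512.

69.951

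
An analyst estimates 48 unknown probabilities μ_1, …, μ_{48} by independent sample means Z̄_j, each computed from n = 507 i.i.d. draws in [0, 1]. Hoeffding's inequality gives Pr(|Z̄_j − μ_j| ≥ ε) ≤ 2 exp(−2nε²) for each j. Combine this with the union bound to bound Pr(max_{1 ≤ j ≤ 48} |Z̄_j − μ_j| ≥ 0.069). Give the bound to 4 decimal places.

Per-experiment Hoeffding bound: 2·exp(−2·507·0.069²) = 2·exp(−4.82765) = 0.016011.
Union bound over 48 events: 48·0.016011 = 0.76851.

0.7685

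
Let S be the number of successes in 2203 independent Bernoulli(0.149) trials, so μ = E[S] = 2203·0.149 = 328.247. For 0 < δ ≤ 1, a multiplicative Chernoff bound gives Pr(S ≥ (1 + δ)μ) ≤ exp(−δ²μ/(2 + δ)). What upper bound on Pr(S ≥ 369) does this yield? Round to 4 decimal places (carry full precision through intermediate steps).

Write 369 = (1 + δ)μ, so δ = 369/328.247 − 1 = 0.1241535…
Then the exponent is δ²μ/(2 + δ) = (369 − μ)² / (μ·(2 + δ)) = 2.381949.
Bound = exp(−2.381949) = 0.09237.

0.0924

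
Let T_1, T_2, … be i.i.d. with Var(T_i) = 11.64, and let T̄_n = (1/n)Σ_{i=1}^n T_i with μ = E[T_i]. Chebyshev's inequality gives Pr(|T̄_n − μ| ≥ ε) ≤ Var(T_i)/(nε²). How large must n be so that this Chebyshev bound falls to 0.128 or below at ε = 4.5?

5

Require 11.64/(n·4.5²) ≤ 0.128, i.e. n ≥ 11.64/(0.128·4.5²) = 4.491.
The smallest integer n is 5.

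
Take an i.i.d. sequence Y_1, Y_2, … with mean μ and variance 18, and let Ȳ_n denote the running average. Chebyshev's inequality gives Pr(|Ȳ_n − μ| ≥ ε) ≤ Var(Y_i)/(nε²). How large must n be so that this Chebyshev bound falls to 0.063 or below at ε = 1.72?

97

Require 18/(n·1.72²) ≤ 0.063, i.e. n ≥ 18/(0.063·1.72²) = 96.577.
The smallest integer n is 97.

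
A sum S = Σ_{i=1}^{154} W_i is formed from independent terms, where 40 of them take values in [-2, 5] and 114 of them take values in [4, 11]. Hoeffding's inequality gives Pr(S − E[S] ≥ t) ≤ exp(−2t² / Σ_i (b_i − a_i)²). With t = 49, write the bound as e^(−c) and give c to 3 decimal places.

0.636

Σ(b_i − a_i)² = 40·7² + 114·7² = 7546.
c = 2t² / 7546 = 2·49² / 7546 = 0.6364.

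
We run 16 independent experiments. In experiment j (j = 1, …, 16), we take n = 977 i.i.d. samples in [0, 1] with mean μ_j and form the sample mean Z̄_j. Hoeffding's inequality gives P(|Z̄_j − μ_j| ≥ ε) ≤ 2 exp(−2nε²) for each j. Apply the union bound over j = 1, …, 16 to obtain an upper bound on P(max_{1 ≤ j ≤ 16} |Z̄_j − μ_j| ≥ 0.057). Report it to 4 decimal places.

0.0560

Per-experiment Hoeffding bound: 2·exp(−2·977·0.057²) = 2·exp(−6.34855) = 0.0034986.
Union bound over 16 events: 16·0.0034986 = 0.05598.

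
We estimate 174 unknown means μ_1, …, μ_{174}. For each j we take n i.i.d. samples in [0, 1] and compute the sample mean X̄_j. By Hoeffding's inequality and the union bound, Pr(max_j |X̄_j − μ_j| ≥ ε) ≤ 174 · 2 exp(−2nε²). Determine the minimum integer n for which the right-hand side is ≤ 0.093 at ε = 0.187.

118

Need 2·174·exp(−2nε²) ≤ 0.093, i.e. exp(−2nε²) ≤ 0.093/348.
So 2nε² ≥ ln(348/0.093) = 8.227358.
Hence n ≥ 8.227358/(2·0.187²) = 117.638.
The smallest integer n is 118.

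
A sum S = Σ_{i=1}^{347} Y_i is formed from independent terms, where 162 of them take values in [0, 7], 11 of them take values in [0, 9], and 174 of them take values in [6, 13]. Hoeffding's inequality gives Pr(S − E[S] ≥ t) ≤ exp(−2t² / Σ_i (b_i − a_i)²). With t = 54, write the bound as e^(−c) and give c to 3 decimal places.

Σ(b_i − a_i)² = 162·7² + 11·9² + 174·7² = 17355.
c = 2t² / 17355 = 2·54² / 17355 = 0.3360.

0.336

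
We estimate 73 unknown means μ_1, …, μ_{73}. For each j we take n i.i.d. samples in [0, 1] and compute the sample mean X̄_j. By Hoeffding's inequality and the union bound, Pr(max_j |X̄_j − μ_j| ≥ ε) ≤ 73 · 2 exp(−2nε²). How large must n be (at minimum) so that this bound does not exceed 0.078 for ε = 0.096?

409

Need 2·73·exp(−2nε²) ≤ 0.078, i.e. exp(−2nε²) ≤ 0.078/146.
So 2nε² ≥ ln(146/0.078) = 7.534653.
Hence n ≥ 7.534653/(2·0.096²) = 408.781.
The smallest integer n is 409.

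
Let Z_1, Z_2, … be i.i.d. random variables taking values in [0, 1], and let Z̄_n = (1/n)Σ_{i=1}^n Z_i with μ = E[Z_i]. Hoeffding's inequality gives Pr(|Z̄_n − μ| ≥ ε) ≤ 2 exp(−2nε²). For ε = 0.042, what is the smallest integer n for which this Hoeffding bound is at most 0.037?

Require 2·exp(−2nε²) ≤ 0.037, i.e. 2nε² ≥ ln(2/0.037) = 3.989985.
So n ≥ 3.989985 / (2·0.042²) = 1130.948.
The smallest integer n is 1131.

1131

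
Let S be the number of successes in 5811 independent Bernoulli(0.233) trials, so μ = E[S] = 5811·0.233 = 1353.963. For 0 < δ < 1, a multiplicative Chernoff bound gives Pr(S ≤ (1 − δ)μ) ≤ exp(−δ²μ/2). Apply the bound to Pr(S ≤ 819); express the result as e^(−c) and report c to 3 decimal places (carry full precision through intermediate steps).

105.684

Write 819 = (1 − δ)μ, so δ = 1 − 819/1353.963 = 0.395109…
Then the exponent is δ²μ/2 = (μ − 819)²/(2μ) = 105.684355.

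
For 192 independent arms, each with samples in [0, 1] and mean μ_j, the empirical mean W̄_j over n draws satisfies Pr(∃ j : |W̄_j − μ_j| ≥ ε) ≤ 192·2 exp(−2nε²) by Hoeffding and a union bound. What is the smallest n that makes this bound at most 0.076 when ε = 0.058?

Need 2·192·exp(−2nε²) ≤ 0.076, i.e. exp(−2nε²) ≤ 0.076/384.
So 2nε² ≥ ln(384/0.076) = 8.527664.
Hence n ≥ 8.527664/(2·0.058²) = 1267.489.
The smallest integer n is 1268.

1268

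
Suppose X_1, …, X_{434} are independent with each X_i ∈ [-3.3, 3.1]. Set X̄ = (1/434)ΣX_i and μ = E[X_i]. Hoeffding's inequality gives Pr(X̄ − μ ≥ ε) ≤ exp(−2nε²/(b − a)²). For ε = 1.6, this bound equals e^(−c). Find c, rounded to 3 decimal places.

c = 2nε²/(b − a)² = 2·434·1.6² / 6.4² = 54.2500.

54.250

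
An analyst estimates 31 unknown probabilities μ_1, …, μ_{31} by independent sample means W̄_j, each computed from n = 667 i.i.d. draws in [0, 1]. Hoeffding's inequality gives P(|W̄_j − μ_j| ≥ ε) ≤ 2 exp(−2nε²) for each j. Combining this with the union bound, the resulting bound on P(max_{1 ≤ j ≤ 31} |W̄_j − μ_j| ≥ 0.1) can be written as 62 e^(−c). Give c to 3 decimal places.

Union bound over the 31 events: P(max_{1 ≤ j ≤ 31} |W̄_j − μ_j| ≥ 0.1) ≤ 31·2·exp(−2nε²) = 62 exp(−2·667·0.1²).
So c = 2·667·0.1² = 13.3400.

13.340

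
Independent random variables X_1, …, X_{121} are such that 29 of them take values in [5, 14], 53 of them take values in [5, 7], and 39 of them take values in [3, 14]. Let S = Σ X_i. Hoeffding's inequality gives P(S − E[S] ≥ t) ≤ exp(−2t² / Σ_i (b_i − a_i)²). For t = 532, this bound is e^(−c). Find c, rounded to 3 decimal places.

Σ(b_i − a_i)² = 29·9² + 53·2² + 39·11² = 7280.
c = 2t² / 7280 = 2·532² / 7280 = 77.7538.

77.754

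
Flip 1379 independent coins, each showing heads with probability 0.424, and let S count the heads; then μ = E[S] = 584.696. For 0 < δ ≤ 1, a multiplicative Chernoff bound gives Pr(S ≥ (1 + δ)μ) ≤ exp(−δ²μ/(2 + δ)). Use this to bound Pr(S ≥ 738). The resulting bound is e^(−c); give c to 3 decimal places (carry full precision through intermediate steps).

17.768

Write 738 = (1 + δ)μ, so δ = 738/584.696 − 1 = 0.2621944…
Then the exponent is δ²μ/(2 + δ) = (738 − μ)² / (μ·(2 + δ)) = 17.768343.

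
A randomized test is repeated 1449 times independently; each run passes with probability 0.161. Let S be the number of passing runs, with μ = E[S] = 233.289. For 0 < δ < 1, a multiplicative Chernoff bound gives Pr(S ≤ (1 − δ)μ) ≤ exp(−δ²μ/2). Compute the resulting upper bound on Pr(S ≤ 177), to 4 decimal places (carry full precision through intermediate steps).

Write 177 = (1 − δ)μ, so δ = 1 − 177/233.289 = 0.2412844…
Then the exponent is δ²μ/2 = (μ − 177)²/(2μ) = 6.790829.
Bound = exp(−6.790829) = 0.00112.

0.0011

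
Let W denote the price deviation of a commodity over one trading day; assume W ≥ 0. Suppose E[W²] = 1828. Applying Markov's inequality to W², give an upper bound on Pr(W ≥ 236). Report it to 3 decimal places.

Since W ≥ 0, the event {W ≥ 236} is the same as {W² ≥ 55696}.
Markov's inequality applied to W² gives Pr(W² ≥ 55696) ≤ E[W²]/55696 = 1828/55696 = 0.0328.

0.033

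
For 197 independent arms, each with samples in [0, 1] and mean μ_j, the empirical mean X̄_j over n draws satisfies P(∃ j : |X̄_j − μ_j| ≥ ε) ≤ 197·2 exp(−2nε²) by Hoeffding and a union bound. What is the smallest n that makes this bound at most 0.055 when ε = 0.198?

114

Need 2·197·exp(−2nε²) ≤ 0.055, i.e. exp(−2nε²) ≤ 0.055/394.
So 2nε² ≥ ln(394/0.055) = 8.876773.
Hence n ≥ 8.876773/(2·0.198²) = 113.213.
The smallest integer n is 114.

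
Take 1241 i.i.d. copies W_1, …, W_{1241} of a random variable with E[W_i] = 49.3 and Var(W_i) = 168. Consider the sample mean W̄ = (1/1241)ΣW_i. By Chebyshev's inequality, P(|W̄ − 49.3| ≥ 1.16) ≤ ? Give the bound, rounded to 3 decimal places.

0.101

Var(W̄) = Var(W_i)/n = 168/1241 = 0.13537.
Chebyshev: P(|W̄ − 49.3| ≥ 1.16) ≤ Var(W̄)/(1.16)² = 168/(1241·1.16²) = 0.1006.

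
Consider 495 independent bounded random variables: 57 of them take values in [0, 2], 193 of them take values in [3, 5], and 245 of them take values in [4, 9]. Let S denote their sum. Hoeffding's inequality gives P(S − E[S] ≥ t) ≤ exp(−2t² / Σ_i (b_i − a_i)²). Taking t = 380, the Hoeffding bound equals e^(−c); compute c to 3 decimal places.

40.533

Σ(b_i − a_i)² = 57·2² + 193·2² + 245·5² = 7125.
c = 2t² / 7125 = 2·380² / 7125 = 40.5333.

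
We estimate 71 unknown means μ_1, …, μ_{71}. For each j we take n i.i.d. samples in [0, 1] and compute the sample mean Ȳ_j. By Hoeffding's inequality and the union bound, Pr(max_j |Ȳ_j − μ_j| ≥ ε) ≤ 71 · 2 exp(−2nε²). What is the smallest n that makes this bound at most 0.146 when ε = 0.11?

Need 2·71·exp(−2nε²) ≤ 0.146, i.e. exp(−2nε²) ≤ 0.146/142.
So 2nε² ≥ ln(142/0.146) = 6.879976.
Hence n ≥ 6.879976/(2·0.11²) = 284.297.
The smallest integer n is 285.

285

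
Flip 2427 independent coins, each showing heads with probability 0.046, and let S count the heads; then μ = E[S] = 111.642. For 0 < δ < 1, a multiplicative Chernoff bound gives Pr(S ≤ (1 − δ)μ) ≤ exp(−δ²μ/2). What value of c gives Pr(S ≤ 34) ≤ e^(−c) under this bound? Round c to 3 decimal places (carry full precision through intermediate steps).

26.998

Write 34 = (1 − δ)μ, so δ = 1 − 34/111.642 = 0.6954551…
Then the exponent is δ²μ/2 = (μ − 34)²/(2μ) = 26.998263.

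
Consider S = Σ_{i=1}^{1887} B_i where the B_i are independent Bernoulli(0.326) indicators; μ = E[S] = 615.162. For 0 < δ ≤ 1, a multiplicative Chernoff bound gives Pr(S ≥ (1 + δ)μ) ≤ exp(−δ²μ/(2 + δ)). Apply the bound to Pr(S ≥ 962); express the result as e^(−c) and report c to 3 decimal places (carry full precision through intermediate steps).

76.274

Write 962 = (1 + δ)μ, so δ = 962/615.162 − 1 = 0.5638157…
Then the exponent is δ²μ/(2 + δ) = (962 − μ)² / (μ·(2 + δ)) = 76.274091.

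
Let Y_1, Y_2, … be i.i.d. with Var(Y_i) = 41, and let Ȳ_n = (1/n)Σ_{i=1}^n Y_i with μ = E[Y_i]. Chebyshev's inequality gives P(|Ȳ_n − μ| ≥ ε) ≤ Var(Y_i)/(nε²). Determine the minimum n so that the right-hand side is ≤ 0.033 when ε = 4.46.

Require 41/(n·4.46²) ≤ 0.033, i.e. n ≥ 41/(0.033·4.46²) = 62.460.
The smallest integer n is 63.

63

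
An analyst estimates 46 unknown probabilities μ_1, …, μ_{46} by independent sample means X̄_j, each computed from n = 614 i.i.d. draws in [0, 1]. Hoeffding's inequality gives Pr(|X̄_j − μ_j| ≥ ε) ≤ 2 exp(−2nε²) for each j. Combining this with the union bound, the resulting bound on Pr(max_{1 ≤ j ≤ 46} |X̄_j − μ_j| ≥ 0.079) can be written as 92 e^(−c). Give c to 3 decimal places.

Union bound over the 46 events: Pr(max_{1 ≤ j ≤ 46} |X̄_j − μ_j| ≥ 0.079) ≤ 46·2·exp(−2nε²) = 92 exp(−2·614·0.079²).
So c = 2·614·0.079² = 7.6639.

7.664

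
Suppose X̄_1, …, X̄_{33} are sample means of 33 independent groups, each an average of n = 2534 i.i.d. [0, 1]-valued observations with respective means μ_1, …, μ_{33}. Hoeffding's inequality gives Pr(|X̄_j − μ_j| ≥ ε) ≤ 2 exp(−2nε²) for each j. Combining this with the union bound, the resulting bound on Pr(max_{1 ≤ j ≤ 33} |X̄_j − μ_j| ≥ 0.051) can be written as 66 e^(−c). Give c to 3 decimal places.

Union bound over the 33 events: Pr(max_{1 ≤ j ≤ 33} |X̄_j − μ_j| ≥ 0.051) ≤ 33·2·exp(−2nε²) = 66 exp(−2·2534·0.051²).
So c = 2·2534·0.051² = 13.1819.

13.182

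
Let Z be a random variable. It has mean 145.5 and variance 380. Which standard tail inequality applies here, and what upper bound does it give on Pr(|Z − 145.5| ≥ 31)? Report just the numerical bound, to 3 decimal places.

Mean and variance are known, so Chebyshev's inequality applies.
Chebyshev: Pr(|Z − μ| ≥ t) ≤ Var(Z)/t².
Bound = 380 / 961 = 0.3954.

0.395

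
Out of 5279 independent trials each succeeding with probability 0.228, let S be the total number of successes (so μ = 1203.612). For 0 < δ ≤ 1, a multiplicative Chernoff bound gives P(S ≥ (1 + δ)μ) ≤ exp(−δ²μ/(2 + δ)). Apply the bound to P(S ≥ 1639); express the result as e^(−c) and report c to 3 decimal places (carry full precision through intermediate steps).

Write 1639 = (1 + δ)μ, so δ = 1639/1203.612 − 1 = 0.3617345…
Then the exponent is δ²μ/(2 + δ) = (1639 − μ)² / (μ·(2 + δ)) = 66.686101.

66.686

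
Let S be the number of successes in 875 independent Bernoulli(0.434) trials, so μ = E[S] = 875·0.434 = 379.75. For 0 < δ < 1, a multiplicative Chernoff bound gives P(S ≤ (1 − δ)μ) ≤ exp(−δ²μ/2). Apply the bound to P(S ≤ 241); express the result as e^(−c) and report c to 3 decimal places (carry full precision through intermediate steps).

25.348

Write 241 = (1 − δ)μ, so δ = 1 − 241/379.75 = 0.365372…
Then the exponent is δ²μ/2 = (μ − 241)²/(2μ) = 25.347679.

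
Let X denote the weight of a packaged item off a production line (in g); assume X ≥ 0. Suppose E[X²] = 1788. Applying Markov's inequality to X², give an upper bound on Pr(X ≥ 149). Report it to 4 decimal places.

0.0805

Since X ≥ 0, the event {X ≥ 149} is the same as {X² ≥ 22201}.
Markov's inequality applied to X² gives Pr(X² ≥ 22201) ≤ E[X²]/22201 = 1788/22201 = 0.0805.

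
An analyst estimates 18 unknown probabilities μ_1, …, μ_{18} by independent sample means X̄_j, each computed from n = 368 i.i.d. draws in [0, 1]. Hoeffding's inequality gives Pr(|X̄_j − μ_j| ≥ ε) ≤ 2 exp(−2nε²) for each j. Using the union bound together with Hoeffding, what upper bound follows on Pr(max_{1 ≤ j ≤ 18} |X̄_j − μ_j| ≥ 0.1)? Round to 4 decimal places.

Per-experiment Hoeffding bound: 2·exp(−2·368·0.1²) = 2·exp(−7.36000) = 0.0012724.
Union bound over 18 events: 18·0.0012724 = 0.02290.

0.0229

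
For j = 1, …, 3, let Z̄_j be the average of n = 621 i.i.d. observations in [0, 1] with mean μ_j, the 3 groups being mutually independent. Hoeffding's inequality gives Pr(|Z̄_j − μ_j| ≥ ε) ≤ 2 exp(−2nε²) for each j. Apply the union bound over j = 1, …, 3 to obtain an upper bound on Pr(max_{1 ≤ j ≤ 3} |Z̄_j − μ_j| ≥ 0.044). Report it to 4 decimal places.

Per-experiment Hoeffding bound: 2·exp(−2·621·0.044²) = 2·exp(−2.40451) = 0.18062.
Union bound over 3 events: 3·0.18062 = 0.54186.

0.5419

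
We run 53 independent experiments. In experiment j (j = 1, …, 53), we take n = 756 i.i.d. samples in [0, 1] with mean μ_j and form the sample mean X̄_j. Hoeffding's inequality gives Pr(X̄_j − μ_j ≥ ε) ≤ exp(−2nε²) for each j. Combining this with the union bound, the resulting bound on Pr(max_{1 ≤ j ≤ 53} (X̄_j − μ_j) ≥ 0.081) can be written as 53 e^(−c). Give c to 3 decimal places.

9.920

Union bound over the 53 events: Pr(max_{1 ≤ j ≤ 53} (X̄_j − μ_j) ≥ 0.081) ≤ 53·exp(−2nε²) = 53 exp(−2·756·0.081²).
So c = 2·756·0.081² = 9.9202.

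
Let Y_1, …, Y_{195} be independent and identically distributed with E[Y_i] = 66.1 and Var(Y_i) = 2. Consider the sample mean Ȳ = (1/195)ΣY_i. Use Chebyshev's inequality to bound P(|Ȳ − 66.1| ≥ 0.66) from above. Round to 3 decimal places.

Var(Ȳ) = Var(Y_i)/n = 2/195 = 0.010256.
Chebyshev: P(|Ȳ − 66.1| ≥ 0.66) ≤ Var(Ȳ)/(0.66)² = 2/(195·0.66²) = 0.0235.

0.024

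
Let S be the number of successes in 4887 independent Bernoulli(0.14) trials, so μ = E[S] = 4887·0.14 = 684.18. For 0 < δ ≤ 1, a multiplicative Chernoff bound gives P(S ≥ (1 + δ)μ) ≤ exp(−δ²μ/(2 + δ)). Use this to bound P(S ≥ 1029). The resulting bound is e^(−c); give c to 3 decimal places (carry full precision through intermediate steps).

Write 1029 = (1 + δ)μ, so δ = 1029/684.18 − 1 = 0.5039902…
Then the exponent is δ²μ/(2 + δ) = (1029 − μ)² / (μ·(2 + δ)) = 69.403584.

69.404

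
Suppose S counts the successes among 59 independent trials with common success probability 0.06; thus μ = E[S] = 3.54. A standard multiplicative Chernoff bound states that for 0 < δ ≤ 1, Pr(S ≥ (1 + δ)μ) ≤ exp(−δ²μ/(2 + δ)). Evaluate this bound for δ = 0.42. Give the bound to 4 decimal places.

Exponent = δ²μ/(2 + δ) = 0.42²·3.54/2.42 = 0.2580.
Bound = exp(−0.2580) = 0.77256.

0.7726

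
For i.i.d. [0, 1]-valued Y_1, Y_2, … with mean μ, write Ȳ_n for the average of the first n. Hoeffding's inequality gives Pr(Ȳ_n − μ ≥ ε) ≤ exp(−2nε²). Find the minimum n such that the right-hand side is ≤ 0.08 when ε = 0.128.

Require exp(−2nε²) ≤ 0.08, i.e. 2nε² ≥ ln(1/0.08) = 2.525729.
So n ≥ 2.525729 / (2·0.128²) = 77.079.
The smallest integer n is 78.

78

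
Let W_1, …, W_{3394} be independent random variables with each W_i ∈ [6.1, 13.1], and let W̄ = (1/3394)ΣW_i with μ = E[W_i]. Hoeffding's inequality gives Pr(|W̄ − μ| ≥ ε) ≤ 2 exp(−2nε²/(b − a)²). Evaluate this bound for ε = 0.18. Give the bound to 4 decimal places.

Exponent: 2nε²/(b − a)² = 2·3394·0.18² / 7² = 4.48839.
Bound = 2·exp(−4.48839) = 0.02248.

0.0225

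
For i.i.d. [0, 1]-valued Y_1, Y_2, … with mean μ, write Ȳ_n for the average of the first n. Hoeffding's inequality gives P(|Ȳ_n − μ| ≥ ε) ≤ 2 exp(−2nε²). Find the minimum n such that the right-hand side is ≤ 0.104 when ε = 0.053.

Require 2·exp(−2nε²) ≤ 0.104, i.e. 2nε² ≥ ln(2/0.104) = 2.956512.
So n ≥ 2.956512 / (2·0.053²) = 526.257.
The smallest integer n is 527.

527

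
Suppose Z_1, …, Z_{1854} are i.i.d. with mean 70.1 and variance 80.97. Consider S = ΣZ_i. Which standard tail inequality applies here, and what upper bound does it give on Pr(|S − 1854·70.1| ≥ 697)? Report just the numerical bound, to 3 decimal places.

With mean and variance of each term known, Chebyshev's inequality bounds the deviation of the sum (or sample mean).
Var(S) = n·Var(Z_i) = 1854·80.97 = 150118.38.
Chebyshev: Pr(|S − 1854·70.1| ≥ 697) ≤ Var(S)/697² = 150118.38/485809 = 0.3090.

0.309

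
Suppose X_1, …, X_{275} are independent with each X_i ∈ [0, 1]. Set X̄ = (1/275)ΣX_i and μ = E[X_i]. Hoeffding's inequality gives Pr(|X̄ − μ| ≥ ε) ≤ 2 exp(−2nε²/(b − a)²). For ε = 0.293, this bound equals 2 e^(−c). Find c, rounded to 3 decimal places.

47.217

c = 2nε²/(b − a)² = 2·275·0.293² / 1² = 47.2169.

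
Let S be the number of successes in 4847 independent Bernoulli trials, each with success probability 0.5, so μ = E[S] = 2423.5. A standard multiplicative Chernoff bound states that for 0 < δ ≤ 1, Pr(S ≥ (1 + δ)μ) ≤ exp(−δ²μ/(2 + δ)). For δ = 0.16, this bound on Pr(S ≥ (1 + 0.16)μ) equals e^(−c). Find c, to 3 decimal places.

28.723

c = δ²μ/(2 + δ) = 0.16²·2423.5/(2 + 0.16) = 28.7230.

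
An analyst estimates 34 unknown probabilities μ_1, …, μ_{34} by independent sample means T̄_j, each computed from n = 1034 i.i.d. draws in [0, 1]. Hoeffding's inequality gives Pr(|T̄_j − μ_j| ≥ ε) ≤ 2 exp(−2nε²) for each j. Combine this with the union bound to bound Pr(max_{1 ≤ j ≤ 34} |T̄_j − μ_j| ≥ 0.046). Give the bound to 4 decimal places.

Per-experiment Hoeffding bound: 2·exp(−2·1034·0.046²) = 2·exp(−4.37589) = 0.025154.
Union bound over 34 events: 34·0.025154 = 0.85523.

0.8552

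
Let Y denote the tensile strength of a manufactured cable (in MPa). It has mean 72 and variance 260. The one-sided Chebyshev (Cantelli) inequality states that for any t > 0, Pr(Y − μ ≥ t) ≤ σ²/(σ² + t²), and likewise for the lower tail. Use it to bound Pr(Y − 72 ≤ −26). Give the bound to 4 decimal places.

Here σ² = 260 and t = 26, so σ² + t² = 936.
Cantelli's bound: 260/936 = 0.2778.

0.2778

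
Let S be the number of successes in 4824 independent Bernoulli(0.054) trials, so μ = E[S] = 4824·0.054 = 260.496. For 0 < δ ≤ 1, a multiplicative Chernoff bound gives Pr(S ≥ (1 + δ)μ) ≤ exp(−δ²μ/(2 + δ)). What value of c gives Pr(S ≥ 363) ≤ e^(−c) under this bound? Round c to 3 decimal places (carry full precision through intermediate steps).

16.852

Write 363 = (1 + δ)μ, so δ = 363/260.496 − 1 = 0.3934955…
Then the exponent is δ²μ/(2 + δ) = (363 − μ)² / (μ·(2 + δ)) = 16.851864.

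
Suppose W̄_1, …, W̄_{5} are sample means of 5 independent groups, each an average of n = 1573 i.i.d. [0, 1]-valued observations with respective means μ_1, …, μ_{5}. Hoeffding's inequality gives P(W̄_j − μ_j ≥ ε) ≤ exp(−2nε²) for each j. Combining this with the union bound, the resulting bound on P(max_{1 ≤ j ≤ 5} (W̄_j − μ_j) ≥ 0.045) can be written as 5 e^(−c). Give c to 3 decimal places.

6.371

Union bound over the 5 events: P(max_{1 ≤ j ≤ 5} (W̄_j − μ_j) ≥ 0.045) ≤ 5·exp(−2nε²) = 5 exp(−2·1573·0.045²).
So c = 2·1573·0.045² = 6.3707.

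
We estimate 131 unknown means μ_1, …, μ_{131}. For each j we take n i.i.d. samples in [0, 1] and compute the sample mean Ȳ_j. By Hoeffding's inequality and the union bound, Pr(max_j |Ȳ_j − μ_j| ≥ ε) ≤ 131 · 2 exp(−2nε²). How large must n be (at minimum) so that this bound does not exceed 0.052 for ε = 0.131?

Need 2·131·exp(−2nε²) ≤ 0.052, i.e. exp(−2nε²) ≤ 0.052/262.
So 2nε² ≥ ln(262/0.052) = 8.524856.
Hence n ≥ 8.524856/(2·0.131²) = 248.379.
The smallest integer n is 249.

249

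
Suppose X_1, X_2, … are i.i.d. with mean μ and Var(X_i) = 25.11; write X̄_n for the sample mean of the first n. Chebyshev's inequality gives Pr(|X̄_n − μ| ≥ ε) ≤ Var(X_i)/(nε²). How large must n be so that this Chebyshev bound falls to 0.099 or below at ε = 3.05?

28

Require 25.11/(n·3.05²) ≤ 0.099, i.e. n ≥ 25.11/(0.099·3.05²) = 27.265.
The smallest integer n is 28.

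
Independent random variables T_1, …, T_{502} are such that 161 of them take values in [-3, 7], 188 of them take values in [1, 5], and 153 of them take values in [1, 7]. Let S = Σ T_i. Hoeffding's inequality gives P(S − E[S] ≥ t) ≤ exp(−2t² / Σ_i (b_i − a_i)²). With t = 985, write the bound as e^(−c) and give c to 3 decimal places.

78.829

Σ(b_i − a_i)² = 161·10² + 188·4² + 153·6² = 24616.
c = 2t² / 24616 = 2·985² / 24616 = 78.8288.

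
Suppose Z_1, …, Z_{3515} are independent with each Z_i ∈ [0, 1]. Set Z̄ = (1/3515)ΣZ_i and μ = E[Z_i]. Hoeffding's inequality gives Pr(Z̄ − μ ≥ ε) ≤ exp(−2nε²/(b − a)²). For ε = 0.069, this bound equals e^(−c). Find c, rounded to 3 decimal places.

33.470

c = 2nε²/(b − a)² = 2·3515·0.069² / 1² = 33.4698.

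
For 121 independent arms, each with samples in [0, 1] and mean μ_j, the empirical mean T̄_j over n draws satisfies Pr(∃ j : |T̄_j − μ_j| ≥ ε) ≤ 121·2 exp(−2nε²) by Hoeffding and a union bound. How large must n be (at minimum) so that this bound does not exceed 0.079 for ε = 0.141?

202

Need 2·121·exp(−2nε²) ≤ 0.079, i.e. exp(−2nε²) ≤ 0.079/242.
So 2nε² ≥ ln(242/0.079) = 8.027245.
Hence n ≥ 8.027245/(2·0.141²) = 201.882.
The smallest integer n is 202.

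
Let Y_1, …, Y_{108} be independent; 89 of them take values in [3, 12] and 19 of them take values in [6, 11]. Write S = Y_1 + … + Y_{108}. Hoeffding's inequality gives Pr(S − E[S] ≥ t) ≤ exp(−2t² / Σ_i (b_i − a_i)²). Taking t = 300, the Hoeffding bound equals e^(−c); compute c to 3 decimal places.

Σ(b_i − a_i)² = 89·9² + 19·5² = 7684.
c = 2t² / 7684 = 2·300² / 7684 = 23.4253.

23.425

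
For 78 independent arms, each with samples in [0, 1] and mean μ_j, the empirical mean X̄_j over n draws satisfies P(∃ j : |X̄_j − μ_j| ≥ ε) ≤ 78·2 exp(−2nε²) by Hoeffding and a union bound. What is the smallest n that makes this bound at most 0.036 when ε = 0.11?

Need 2·78·exp(−2nε²) ≤ 0.036, i.e. exp(−2nε²) ≤ 0.036/156.
So 2nε² ≥ ln(156/0.036) = 8.374092.
Hence n ≥ 8.374092/(2·0.11²) = 346.037.
The smallest integer n is 347.

347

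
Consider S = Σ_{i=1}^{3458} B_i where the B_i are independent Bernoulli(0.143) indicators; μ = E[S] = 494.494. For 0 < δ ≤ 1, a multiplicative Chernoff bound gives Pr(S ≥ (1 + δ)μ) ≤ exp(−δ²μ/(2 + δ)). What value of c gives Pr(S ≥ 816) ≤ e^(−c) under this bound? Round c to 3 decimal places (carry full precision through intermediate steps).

78.876

Write 816 = (1 + δ)μ, so δ = 816/494.494 − 1 = 0.6501717…
Then the exponent is δ²μ/(2 + δ) = (816 − μ)² / (μ·(2 + δ)) = 78.875682.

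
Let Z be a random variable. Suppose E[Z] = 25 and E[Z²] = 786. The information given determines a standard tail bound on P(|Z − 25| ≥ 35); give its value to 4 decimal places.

The first two moments determine the variance, so Chebyshev's inequality is the sharpest standard bound available.
Var(Z) = E[Z²] − (E[Z])² = 786 − 625 = 161.
Chebyshev's inequality: P(|Z − μ| ≥ t) ≤ Var(Z)/t² = 161/1225 = 0.1314.

0.1314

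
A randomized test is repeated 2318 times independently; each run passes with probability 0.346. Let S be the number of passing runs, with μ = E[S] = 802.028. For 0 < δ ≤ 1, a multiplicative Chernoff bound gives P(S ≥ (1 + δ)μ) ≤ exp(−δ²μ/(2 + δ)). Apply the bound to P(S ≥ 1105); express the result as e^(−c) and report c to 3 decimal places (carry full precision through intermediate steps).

48.134

Write 1105 = (1 + δ)μ, so δ = 1105/802.028 − 1 = 0.3777574…
Then the exponent is δ²μ/(2 + δ) = (1105 − μ)² / (μ·(2 + δ)) = 48.133553.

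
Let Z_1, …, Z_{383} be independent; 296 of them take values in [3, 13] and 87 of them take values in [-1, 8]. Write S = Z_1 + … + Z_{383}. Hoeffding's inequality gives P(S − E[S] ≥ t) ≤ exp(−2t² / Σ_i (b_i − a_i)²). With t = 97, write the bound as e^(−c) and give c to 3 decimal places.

Σ(b_i − a_i)² = 296·10² + 87·9² = 36647.
c = 2t² / 36647 = 2·97² / 36647 = 0.5135.

0.513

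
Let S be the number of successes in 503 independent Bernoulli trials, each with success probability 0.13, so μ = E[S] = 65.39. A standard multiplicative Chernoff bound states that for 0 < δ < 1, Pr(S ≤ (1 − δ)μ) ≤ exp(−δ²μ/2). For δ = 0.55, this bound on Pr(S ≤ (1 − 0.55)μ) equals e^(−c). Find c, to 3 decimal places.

c = δ²μ/2 = 0.55²·65.39/2 = 9.8902.

9.890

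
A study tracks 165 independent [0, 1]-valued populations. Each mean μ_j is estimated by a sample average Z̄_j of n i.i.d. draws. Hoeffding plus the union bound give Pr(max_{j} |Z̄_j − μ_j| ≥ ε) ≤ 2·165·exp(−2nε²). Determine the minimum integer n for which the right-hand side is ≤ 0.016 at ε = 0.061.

Need 2·165·exp(−2nε²) ≤ 0.016, i.e. exp(−2nε²) ≤ 0.016/330.
So 2nε² ≥ ln(330/0.016) = 9.934259.
Hence n ≥ 9.934259/(2·0.061²) = 1334.891.
The smallest integer n is 1335.

1335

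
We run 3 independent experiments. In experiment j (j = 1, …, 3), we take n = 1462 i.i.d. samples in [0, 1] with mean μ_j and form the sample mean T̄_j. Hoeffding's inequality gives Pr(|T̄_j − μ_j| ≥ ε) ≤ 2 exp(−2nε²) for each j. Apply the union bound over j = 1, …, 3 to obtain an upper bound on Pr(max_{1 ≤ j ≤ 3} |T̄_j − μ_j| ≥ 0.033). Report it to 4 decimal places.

0.2485

Per-experiment Hoeffding bound: 2·exp(−2·1462·0.033²) = 2·exp(−3.18424) = 0.08282.
Union bound over 3 events: 3·0.08282 = 0.24846.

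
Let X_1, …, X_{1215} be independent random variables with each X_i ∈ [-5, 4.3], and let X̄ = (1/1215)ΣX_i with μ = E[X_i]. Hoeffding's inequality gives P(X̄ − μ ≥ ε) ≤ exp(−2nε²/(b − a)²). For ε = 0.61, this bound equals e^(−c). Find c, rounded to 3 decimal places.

c = 2nε²/(b − a)² = 2·1215·0.61² / 9.3² = 10.4544.

10.454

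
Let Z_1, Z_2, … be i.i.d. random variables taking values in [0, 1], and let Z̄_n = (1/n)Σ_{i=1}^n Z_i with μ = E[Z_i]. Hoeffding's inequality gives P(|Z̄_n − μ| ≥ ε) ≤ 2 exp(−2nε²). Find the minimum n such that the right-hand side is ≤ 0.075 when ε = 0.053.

Require 2·exp(−2nε²) ≤ 0.075, i.e. 2nε² ≥ ln(2/0.075) = 3.283414.
So n ≥ 3.283414 / (2·0.053²) = 584.445.
The smallest integer n is 585.

585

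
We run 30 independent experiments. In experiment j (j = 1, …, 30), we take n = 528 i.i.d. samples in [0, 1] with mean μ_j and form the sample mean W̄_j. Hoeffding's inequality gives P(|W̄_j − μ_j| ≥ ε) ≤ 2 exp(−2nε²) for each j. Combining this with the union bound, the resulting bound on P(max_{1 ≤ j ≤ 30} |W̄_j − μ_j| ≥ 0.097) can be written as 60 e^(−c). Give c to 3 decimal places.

Union bound over the 30 events: P(max_{1 ≤ j ≤ 30} |W̄_j − μ_j| ≥ 0.097) ≤ 30·2·exp(−2nε²) = 60 exp(−2·528·0.097²).
So c = 2·528·0.097² = 9.9359.

9.936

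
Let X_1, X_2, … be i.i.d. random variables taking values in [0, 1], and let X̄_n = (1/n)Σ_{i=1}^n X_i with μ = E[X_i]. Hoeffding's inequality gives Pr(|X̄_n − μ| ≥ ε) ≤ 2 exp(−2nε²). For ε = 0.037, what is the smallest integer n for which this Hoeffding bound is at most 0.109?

Require 2·exp(−2nε²) ≤ 0.109, i.e. 2nε² ≥ ln(2/0.109) = 2.909555.
So n ≥ 2.909555 / (2·0.037²) = 1062.657.
The smallest integer n is 1063.

1063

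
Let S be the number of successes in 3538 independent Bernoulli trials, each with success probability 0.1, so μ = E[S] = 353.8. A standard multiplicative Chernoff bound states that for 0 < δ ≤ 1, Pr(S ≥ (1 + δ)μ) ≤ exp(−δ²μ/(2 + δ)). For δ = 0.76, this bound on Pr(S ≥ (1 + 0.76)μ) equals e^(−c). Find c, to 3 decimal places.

c = δ²μ/(2 + δ) = 0.76²·353.8/(2 + 0.76) = 74.0416.

74.042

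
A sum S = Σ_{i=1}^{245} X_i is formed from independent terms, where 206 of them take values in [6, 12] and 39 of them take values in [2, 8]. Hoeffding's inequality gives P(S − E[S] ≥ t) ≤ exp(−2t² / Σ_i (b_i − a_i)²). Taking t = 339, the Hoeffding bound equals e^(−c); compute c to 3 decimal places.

Σ(b_i − a_i)² = 206·6² + 39·6² = 8820.
c = 2t² / 8820 = 2·339² / 8820 = 26.0592.

26.059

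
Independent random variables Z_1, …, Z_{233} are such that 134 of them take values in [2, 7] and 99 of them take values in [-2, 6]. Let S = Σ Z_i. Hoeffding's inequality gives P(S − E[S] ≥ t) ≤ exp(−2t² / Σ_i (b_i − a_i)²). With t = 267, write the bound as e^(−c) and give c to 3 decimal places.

14.720

Σ(b_i − a_i)² = 134·5² + 99·8² = 9686.
c = 2t² / 9686 = 2·267² / 9686 = 14.7200.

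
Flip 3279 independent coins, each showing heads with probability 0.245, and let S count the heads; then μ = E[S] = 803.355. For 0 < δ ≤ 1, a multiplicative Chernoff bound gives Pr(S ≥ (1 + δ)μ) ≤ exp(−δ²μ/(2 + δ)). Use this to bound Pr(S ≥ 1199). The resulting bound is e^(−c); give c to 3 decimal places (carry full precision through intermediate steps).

78.175

Write 1199 = (1 + δ)μ, so δ = 1199/803.355 − 1 = 0.4924909…
Then the exponent is δ²μ/(2 + δ) = (1199 − μ)² / (μ·(2 + δ)) = 78.175431.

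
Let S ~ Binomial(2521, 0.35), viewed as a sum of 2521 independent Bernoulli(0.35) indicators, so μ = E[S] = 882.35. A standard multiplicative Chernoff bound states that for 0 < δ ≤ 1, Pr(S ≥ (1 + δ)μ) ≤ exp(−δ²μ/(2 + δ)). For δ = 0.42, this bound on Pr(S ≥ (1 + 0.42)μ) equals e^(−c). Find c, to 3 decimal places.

64.317

c = δ²μ/(2 + δ) = 0.42²·882.35/(2 + 0.42) = 64.3168.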